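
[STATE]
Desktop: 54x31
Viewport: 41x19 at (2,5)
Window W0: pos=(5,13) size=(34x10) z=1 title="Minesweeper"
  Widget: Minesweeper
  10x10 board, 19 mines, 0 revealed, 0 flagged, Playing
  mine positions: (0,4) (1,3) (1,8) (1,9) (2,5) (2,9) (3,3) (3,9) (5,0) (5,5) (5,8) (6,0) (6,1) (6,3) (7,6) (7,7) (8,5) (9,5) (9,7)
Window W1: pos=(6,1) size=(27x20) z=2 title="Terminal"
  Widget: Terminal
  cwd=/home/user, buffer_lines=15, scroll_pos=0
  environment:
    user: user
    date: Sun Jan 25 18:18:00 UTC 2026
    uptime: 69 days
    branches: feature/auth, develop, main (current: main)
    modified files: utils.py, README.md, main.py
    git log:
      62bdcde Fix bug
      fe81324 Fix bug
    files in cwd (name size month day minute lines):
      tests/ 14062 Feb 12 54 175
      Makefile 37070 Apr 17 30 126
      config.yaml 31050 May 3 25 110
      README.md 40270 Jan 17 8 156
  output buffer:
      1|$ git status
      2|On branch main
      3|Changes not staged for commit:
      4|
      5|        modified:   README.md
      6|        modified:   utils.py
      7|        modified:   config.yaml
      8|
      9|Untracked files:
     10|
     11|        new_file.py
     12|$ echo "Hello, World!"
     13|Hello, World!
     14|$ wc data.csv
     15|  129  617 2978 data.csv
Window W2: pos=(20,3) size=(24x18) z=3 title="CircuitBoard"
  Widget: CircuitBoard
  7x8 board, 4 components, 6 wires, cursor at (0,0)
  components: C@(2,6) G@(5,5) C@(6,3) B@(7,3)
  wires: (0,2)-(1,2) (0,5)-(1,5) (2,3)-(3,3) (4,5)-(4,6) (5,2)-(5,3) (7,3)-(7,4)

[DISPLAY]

    ┃On branch mai┠──────────────────────
    ┃Changes not s┃   0 1 2 3 4 5 6      
    ┃             ┃0  [.]      ·         
    ┃        modif┃            │         
    ┃        modif┃1           ·         
    ┃        modif┃                      
    ┃             ┃2               ·     
    ┃Untracked fil┃                │     
   ┏┃             ┃3               ·     
   ┃┃        new_f┃                      
   ┠┃$ echo "Hello┃4                     
   ┃┃Hello, World!┃                      
   ┃┃$ wc data.csv┃5           · ─ ·     
   ┃┃  129  617 29┃                      
   ┃┃$ █          ┃6               C     
   ┃┗━━━━━━━━━━━━━┗━━━━━━━━━━━━━━━━━━━━━━
   ┃■■■■■■■■■■                      ┃    
   ┗━━━━━━━━━━━━━━━━━━━━━━━━━━━━━━━━┛    
                                         


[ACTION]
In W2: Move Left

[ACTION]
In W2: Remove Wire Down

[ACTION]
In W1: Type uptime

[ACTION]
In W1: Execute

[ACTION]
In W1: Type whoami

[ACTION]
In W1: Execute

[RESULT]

    ┃        modif┠──────────────────────
    ┃        modif┃   0 1 2 3 4 5 6      
    ┃             ┃0  [.]      ·         
    ┃Untracked fil┃            │         
    ┃             ┃1           ·         
    ┃        new_f┃                      
    ┃$ echo "Hello┃2               ·     
    ┃Hello, World!┃                │     
   ┏┃$ wc data.csv┃3               ·     
   ┃┃  129  617 29┃                      
   ┠┃$ uptime     ┃4                     
   ┃┃ 10:00  up 69┃                      
   ┃┃$ whoami     ┃5           · ─ ·     
   ┃┃user         ┃                      
   ┃┃$ █          ┃6               C     
   ┃┗━━━━━━━━━━━━━┗━━━━━━━━━━━━━━━━━━━━━━
   ┃■■■■■■■■■■                      ┃    
   ┗━━━━━━━━━━━━━━━━━━━━━━━━━━━━━━━━┛    
                                         


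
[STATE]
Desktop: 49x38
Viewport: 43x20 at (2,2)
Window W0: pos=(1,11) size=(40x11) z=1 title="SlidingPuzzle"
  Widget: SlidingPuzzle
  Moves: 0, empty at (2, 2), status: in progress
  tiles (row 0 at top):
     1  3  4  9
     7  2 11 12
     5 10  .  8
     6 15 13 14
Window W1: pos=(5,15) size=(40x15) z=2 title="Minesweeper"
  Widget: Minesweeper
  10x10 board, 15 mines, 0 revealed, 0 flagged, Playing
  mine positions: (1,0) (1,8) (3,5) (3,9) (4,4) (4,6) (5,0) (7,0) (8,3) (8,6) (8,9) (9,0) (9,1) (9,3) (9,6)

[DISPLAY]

                                           
                                           
                                           
                                           
                                           
                                           
                                           
                                           
                                           
━━━━━━━━━━━━━━━━━━━━━━━━━━━━━━━━━━━━━━┓    
 SlidingPuzzle                        ┃    
──────────────────────────────────────┨    
┌────┬────┬────┬────┐                 ┃    
│  ┏━━━━━━━━━━━━━━━━━━━━━━━━━━━━━━━━━━━━━━┓
├──┃ Minesweeper                          ┃
│  ┠──────────────────────────────────────┨
├──┃■■■■■■■■■■                            ┃
│  ┃■■■■■■■■■■                            ┃
├──┃■■■■■■■■■■                            ┃
━━━┃■■■■■■■■■■                            ┃


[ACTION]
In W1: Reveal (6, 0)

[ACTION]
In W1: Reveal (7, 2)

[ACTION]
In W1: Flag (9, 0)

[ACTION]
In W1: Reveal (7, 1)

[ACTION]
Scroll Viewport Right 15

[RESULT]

                                           
                                           
                                           
                                           
                                           
                                           
                                           
                                           
                                           
━━━━━━━━━━━━━━━━━━━━━━━━━━━━━━━━━━┓        
dingPuzzle                        ┃        
──────────────────────────────────┨        
─┬────┬────┬────┐                 ┃        
━━━━━━━━━━━━━━━━━━━━━━━━━━━━━━━━━━━━━━┓    
 Minesweeper                          ┃    
──────────────────────────────────────┨    
■■■■■■■■■■                            ┃    
■■■■■■■■■■                            ┃    
■■■■■■■■■■                            ┃    
■■■■■■■■■■                            ┃    


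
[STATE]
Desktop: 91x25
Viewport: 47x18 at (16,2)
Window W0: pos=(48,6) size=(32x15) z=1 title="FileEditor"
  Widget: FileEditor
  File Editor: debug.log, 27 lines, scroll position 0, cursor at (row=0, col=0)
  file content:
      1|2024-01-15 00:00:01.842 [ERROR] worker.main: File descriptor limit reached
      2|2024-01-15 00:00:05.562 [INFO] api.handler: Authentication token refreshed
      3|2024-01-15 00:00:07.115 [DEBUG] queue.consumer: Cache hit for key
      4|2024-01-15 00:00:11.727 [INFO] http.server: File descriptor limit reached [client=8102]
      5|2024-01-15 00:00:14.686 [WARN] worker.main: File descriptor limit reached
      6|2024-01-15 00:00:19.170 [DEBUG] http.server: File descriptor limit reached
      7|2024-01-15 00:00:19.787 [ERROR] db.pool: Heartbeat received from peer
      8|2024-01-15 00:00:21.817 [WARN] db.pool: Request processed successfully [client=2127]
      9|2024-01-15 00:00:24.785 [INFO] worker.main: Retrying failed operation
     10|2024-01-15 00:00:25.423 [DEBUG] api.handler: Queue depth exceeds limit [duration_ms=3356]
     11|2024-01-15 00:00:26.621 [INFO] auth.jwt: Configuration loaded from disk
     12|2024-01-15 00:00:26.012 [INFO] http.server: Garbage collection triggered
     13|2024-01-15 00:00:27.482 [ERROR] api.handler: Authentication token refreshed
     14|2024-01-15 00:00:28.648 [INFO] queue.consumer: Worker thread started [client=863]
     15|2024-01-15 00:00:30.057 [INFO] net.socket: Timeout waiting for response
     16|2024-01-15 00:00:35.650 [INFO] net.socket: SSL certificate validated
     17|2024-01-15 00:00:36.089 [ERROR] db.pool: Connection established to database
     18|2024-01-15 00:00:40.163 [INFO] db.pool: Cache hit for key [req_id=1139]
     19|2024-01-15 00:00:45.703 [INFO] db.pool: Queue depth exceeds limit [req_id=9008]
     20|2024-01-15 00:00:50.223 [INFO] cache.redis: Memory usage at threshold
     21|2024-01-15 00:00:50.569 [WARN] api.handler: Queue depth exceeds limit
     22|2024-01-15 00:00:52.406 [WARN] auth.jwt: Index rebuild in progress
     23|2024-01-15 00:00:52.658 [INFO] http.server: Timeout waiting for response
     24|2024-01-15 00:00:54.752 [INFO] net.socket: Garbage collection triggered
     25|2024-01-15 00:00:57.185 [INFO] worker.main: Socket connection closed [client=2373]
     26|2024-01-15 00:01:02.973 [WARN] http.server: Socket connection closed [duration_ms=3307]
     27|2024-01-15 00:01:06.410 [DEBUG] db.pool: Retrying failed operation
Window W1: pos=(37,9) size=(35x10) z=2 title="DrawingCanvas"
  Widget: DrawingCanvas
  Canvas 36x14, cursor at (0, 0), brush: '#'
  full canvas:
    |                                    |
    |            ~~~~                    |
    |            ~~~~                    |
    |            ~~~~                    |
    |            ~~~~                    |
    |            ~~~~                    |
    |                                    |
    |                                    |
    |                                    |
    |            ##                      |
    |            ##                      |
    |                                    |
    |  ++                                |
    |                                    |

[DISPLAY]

                                               
                                               
                                               
                                               
                                ┏━━━━━━━━━━━━━━
                                ┃ FileEditor   
                                ┠──────────────
                     ┏━━━━━━━━━━━━━━━━━━━━━━━━━
                     ┃ DrawingCanvas           
                     ┠─────────────────────────
                     ┃+                        
                     ┃            ~~~~         
                     ┃            ~~~~         
                     ┃            ~~~~         
                     ┃            ~~~~         
                     ┃            ~~~~         
                     ┗━━━━━━━━━━━━━━━━━━━━━━━━━
                                ┃2024-01-15 00:


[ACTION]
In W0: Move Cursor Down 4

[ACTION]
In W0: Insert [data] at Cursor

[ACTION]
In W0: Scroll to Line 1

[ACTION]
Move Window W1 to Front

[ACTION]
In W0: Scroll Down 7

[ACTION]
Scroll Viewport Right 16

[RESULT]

                                               
                                               
                                               
                                               
                ┏━━━━━━━━━━━━━━━━━━━━━━━━━━━━━━
                ┃ FileEditor                   
                ┠──────────────────────────────
     ┏━━━━━━━━━━━━━━━━━━━━━━━━━━━━━━━━━┓ [WARN▲
     ┃ DrawingCanvas                   ┃ [INFO░
     ┠─────────────────────────────────┨ [DEBU░
     ┃+                                ┃ [INFO░
     ┃            ~~~~                 ┃ [INFO█
     ┃            ~~~~                 ┃ [ERRO░
     ┃            ~~~~                 ┃ [INFO░
     ┃            ~~~~                 ┃ [INFO░
     ┃            ~~~~                 ┃ [INFO░
     ┗━━━━━━━━━━━━━━━━━━━━━━━━━━━━━━━━━┛ [ERRO░
                ┃2024-01-15 00:00:40.163 [INFO▼


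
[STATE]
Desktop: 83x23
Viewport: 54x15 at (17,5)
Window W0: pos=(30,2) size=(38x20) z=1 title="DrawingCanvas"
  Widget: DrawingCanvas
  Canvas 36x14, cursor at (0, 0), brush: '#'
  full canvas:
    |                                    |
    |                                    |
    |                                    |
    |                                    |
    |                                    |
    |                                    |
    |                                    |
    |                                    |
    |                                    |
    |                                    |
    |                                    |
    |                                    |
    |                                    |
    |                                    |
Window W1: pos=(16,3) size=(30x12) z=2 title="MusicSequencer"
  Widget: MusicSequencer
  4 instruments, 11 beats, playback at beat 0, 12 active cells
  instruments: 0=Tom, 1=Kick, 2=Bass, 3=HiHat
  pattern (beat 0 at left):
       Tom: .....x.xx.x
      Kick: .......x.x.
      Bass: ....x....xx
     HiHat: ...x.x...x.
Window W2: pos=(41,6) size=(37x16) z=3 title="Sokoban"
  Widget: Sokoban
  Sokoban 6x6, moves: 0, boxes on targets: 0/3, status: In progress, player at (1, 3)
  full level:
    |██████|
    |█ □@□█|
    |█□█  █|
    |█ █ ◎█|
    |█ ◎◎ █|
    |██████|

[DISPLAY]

────────────────────────────┨                     ┃   
      ▼1234567890       ┏━━━━━━━━━━━━━━━━━━━━━━━━━━━━━
   Tom·····█·██·█       ┃ Sokoban                     
  Kick·······█·█·       ┠─────────────────────────────
  Bass····█····██       ┃██████                       
 HiHat···█·█···█·       ┃█ □@□█                       
                        ┃█□█  █                       
                        ┃█ █ ◎█                       
                        ┃█ ◎◎ █                       
━━━━━━━━━━━━━━━━━━━━━━━━┃██████                       
             ┃          ┃Moves: 0  0/3                
             ┃          ┃                             
             ┃          ┃                             
             ┃          ┃                             
             ┃          ┃                             


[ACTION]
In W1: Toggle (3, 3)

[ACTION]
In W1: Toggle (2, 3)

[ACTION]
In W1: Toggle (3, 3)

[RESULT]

────────────────────────────┨                     ┃   
      ▼1234567890       ┏━━━━━━━━━━━━━━━━━━━━━━━━━━━━━
   Tom·····█·██·█       ┃ Sokoban                     
  Kick·······█·█·       ┠─────────────────────────────
  Bass···██····██       ┃██████                       
 HiHat···█·█···█·       ┃█ □@□█                       
                        ┃█□█  █                       
                        ┃█ █ ◎█                       
                        ┃█ ◎◎ █                       
━━━━━━━━━━━━━━━━━━━━━━━━┃██████                       
             ┃          ┃Moves: 0  0/3                
             ┃          ┃                             
             ┃          ┃                             
             ┃          ┃                             
             ┃          ┃                             


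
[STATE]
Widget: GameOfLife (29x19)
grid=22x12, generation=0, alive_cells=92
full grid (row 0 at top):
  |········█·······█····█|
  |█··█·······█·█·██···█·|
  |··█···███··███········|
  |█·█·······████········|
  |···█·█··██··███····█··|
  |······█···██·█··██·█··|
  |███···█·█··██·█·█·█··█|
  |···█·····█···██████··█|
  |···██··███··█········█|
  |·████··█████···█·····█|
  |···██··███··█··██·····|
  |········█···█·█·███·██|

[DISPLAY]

Gen: 0                       
········█·······█····█       
█··█·······█·█·██···█·       
··█···███··███········       
█·█·······████········       
···█·█··██··███····█··       
······█···██·█··██·█··       
███···█·█··██·█·█·█··█       
···█·····█···██████··█       
···██··███··█········█       
·████··█████···█·····█       
···██··███··█··██·····       
········█···█·█·███·██       
                             
                             
                             
                             
                             
                             


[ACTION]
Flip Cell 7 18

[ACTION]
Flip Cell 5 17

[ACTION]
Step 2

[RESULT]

Gen: 2                       
················█·····       
··············█·█·····       
·█·█···█······██······       
·█·█··················       
···█·███·██·······██··       
·██···███·█······██·█·       
█···████···█····█·····       
·█·█·····█···█···█····       
····███······██··█··██       
·····██········█······       
·····████··█··█··█····       
········█···███·······       
                             
                             
                             
                             
                             
                             


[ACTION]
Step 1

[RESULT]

Gen: 3                       
···············█······       
··············█·█·····       
··············██······       
···█···██·············       
·█·███···██······███··       
·███······██·····██···       
█··███···██·····█·█···       
···█···█····███·██····       
····█·█······██·█·····       
·············█·██·····       
·····█··█···█·██······       
······█·█···███·······       
                             
                             
                             
                             
                             
                             


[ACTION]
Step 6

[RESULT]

Gen: 9                       
······················       
··············██······       
······················       
·············█········       
·······███··········█·       
·█······██·██·██·███··       
·█·······██·██··█··█··       
·█·······████···███···       
·········██···········       
··········██··········       
···········███········       
············██········       
                             
                             
                             
                             
                             
                             


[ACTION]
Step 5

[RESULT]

Gen: 14                      
······················       
······················       
········██············       
········███·█···██····       
········█·███·██·██·█·       
··········██·█·██·███·       
███·······██··█·······       
···········████··█····       
···········█··███·█···       
··········███····██···       
··········███·········       
······················       
                             
                             
                             
                             
                             
                             


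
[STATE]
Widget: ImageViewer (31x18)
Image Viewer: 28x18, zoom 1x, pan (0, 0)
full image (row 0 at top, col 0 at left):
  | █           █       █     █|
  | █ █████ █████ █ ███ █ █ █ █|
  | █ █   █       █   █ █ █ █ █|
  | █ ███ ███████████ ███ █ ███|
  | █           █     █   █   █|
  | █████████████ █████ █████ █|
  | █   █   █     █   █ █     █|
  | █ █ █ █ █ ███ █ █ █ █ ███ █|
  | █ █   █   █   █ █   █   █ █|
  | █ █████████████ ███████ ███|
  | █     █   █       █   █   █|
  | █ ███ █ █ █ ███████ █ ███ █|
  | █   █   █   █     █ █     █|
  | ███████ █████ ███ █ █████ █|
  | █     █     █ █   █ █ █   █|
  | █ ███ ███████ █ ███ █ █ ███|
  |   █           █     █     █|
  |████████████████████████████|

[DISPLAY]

 █           █       █     █   
 █ █████ █████ █ ███ █ █ █ █   
 █ █   █       █   █ █ █ █ █   
 █ ███ ███████████ ███ █ ███   
 █           █     █   █   █   
 █████████████ █████ █████ █   
 █   █   █     █   █ █     █   
 █ █ █ █ █ ███ █ █ █ █ ███ █   
 █ █   █   █   █ █   █   █ █   
 █ █████████████ ███████ ███   
 █     █   █       █   █   █   
 █ ███ █ █ █ ███████ █ ███ █   
 █   █   █   █     █ █     █   
 ███████ █████ ███ █ █████ █   
 █     █     █ █   █ █ █   █   
 █ ███ ███████ █ ███ █ █ ███   
   █           █     █     █   
████████████████████████████   


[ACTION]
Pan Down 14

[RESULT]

 █     █     █ █   █ █ █   █   
 █ ███ ███████ █ ███ █ █ ███   
   █           █     █     █   
████████████████████████████   
                               
                               
                               
                               
                               
                               
                               
                               
                               
                               
                               
                               
                               
                               


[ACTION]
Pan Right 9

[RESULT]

    █ █   █ █ █   █            
█████ █ ███ █ █ ███            
      █     █     █            
███████████████████            
                               
                               
                               
                               
                               
                               
                               
                               
                               
                               
                               
                               
                               
                               


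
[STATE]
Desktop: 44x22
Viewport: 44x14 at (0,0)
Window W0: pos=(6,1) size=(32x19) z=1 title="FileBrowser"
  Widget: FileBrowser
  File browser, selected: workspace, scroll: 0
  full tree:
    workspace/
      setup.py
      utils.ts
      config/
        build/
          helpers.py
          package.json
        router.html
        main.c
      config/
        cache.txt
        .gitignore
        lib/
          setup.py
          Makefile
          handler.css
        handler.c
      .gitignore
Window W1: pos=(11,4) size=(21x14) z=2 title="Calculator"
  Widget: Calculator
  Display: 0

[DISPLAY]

                                            
      ┏━━━━━━━━━━━━━━━━━━━━━━━━━━━━━━┓      
      ┃ FileBrowser                  ┃      
      ┠──────────────────────────────┨      
      ┃> [-┏━━━━━━━━━━━━━━━━━━━┓     ┃      
      ┃    ┃ Calculator        ┃     ┃      
      ┃    ┠───────────────────┨     ┃      
      ┃    ┃                  0┃     ┃      
      ┃    ┃┌───┬───┬───┬───┐  ┃     ┃      
      ┃    ┃│ 7 │ 8 │ 9 │ ÷ │  ┃     ┃      
      ┃    ┃├───┼───┼───┼───┤  ┃     ┃      
      ┃    ┃│ 4 │ 5 │ 6 │ × │  ┃     ┃      
      ┃    ┃├───┼───┼───┼───┤  ┃     ┃      
      ┃    ┃│ 1 │ 2 │ 3 │ - │  ┃     ┃      


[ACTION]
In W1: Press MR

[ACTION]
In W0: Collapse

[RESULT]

                                            
      ┏━━━━━━━━━━━━━━━━━━━━━━━━━━━━━━┓      
      ┃ FileBrowser                  ┃      
      ┠──────────────────────────────┨      
      ┃> [+┏━━━━━━━━━━━━━━━━━━━┓     ┃      
      ┃    ┃ Calculator        ┃     ┃      
      ┃    ┠───────────────────┨     ┃      
      ┃    ┃                  0┃     ┃      
      ┃    ┃┌───┬───┬───┬───┐  ┃     ┃      
      ┃    ┃│ 7 │ 8 │ 9 │ ÷ │  ┃     ┃      
      ┃    ┃├───┼───┼───┼───┤  ┃     ┃      
      ┃    ┃│ 4 │ 5 │ 6 │ × │  ┃     ┃      
      ┃    ┃├───┼───┼───┼───┤  ┃     ┃      
      ┃    ┃│ 1 │ 2 │ 3 │ - │  ┃     ┃      


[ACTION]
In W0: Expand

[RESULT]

                                            
      ┏━━━━━━━━━━━━━━━━━━━━━━━━━━━━━━┓      
      ┃ FileBrowser                  ┃      
      ┠──────────────────────────────┨      
      ┃> [-┏━━━━━━━━━━━━━━━━━━━┓     ┃      
      ┃    ┃ Calculator        ┃     ┃      
      ┃    ┠───────────────────┨     ┃      
      ┃    ┃                  0┃     ┃      
      ┃    ┃┌───┬───┬───┬───┐  ┃     ┃      
      ┃    ┃│ 7 │ 8 │ 9 │ ÷ │  ┃     ┃      
      ┃    ┃├───┼───┼───┼───┤  ┃     ┃      
      ┃    ┃│ 4 │ 5 │ 6 │ × │  ┃     ┃      
      ┃    ┃├───┼───┼───┼───┤  ┃     ┃      
      ┃    ┃│ 1 │ 2 │ 3 │ - │  ┃     ┃      


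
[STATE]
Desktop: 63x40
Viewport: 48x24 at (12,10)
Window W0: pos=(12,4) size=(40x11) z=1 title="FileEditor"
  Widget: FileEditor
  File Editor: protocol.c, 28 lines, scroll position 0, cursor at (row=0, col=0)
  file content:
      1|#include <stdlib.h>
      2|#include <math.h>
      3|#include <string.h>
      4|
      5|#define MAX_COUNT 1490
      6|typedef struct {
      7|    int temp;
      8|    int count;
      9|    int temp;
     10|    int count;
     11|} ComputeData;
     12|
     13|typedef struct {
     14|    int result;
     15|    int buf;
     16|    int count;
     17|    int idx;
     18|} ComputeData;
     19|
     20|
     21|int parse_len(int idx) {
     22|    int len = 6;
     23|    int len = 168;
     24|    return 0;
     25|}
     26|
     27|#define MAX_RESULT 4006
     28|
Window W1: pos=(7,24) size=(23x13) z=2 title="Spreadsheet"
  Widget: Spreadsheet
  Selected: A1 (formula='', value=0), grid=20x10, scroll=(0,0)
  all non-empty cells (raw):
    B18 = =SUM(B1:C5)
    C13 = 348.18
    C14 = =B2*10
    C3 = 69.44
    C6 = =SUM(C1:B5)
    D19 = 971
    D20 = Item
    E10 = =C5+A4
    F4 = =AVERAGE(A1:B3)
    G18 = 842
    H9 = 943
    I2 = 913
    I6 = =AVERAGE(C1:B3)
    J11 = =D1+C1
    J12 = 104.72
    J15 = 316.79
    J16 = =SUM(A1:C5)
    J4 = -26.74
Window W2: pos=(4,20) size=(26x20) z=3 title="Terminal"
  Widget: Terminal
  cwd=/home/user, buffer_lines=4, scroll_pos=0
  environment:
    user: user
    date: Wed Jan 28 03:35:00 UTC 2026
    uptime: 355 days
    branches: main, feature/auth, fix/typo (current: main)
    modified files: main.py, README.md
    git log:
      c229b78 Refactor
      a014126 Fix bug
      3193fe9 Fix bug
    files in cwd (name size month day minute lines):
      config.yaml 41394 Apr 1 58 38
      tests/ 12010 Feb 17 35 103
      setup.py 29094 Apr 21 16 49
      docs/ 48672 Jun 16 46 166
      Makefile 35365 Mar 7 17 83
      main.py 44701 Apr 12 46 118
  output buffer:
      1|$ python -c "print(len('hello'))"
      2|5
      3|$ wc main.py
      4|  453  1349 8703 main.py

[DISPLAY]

┃                                     ░┃        
┃#define MAX_COUNT 1490               ░┃        
┃typedef struct {                     ░┃        
┃    int temp;                        ▼┃        
┗━━━━━━━━━━━━━━━━━━━━━━━━━━━━━━━━━━━━━━┛        
                                                
                                                
                                                
                                                
                                                
━━━━━━━━━━━━━━━━━┓                              
al               ┃                              
─────────────────┨                              
n -c "print(len('┃                              
                 ┃                              
in.py            ┃                              
1349 8703 main.py┃                              
                 ┃                              
                 ┃                              
                 ┃                              
                 ┃                              
                 ┃                              
                 ┃                              
                 ┃                              


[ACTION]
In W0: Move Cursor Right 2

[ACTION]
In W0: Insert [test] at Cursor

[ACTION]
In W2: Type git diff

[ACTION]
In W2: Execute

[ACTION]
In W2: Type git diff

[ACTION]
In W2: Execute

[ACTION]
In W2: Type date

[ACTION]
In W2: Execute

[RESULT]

┃                                     ░┃        
┃#define MAX_COUNT 1490               ░┃        
┃typedef struct {                     ░┃        
┃    int temp;                        ▼┃        
┗━━━━━━━━━━━━━━━━━━━━━━━━━━━━━━━━━━━━━━┛        
                                                
                                                
                                                
                                                
                                                
━━━━━━━━━━━━━━━━━┓                              
al               ┃                              
─────────────────┨                              
git a/main.py b/m┃                              
ain.py           ┃                              
ain.py           ┃                              
 +1,4 @@         ┃                              
ted              ┃                              
 sys             ┃                              
iff              ┃                              
git a/main.py b/m┃                              
ain.py           ┃                              
ain.py           ┃                              
 +1,4 @@         ┃                              


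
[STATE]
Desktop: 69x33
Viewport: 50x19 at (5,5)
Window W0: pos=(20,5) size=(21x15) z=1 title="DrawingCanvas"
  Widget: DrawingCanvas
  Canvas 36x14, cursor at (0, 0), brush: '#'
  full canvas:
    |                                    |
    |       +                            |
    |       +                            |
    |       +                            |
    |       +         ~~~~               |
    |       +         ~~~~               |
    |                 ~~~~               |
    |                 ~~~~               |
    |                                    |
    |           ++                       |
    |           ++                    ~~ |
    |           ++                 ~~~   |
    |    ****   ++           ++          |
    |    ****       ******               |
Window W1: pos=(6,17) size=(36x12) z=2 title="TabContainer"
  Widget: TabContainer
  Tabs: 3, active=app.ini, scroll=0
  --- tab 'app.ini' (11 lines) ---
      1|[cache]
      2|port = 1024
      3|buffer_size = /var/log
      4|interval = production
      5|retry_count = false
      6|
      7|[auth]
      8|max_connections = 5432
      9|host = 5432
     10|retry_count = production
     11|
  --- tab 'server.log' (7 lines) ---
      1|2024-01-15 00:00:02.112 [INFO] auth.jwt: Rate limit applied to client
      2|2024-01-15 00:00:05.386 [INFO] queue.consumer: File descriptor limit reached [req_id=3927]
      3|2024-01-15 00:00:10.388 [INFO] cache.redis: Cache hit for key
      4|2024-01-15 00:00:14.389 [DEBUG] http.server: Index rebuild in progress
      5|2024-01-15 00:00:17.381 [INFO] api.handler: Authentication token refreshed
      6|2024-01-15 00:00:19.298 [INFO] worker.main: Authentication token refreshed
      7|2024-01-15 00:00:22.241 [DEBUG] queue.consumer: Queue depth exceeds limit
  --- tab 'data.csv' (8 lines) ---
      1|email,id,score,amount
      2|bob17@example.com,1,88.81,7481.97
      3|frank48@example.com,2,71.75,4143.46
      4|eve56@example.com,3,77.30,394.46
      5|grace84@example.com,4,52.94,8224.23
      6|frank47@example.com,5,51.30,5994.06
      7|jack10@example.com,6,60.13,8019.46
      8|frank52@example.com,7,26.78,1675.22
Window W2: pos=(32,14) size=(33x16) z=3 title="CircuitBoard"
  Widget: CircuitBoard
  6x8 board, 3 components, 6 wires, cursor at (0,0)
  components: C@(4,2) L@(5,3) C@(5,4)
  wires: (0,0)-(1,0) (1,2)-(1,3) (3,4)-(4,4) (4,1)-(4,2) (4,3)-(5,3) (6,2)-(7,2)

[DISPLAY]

               ┏━━━━━━━━━━━━━━━━━━━┓              
               ┃ DrawingCanvas     ┃              
               ┠───────────────────┨              
               ┃+                  ┃              
               ┃       +           ┃              
               ┃       +           ┃              
               ┃       +           ┃              
               ┃       +         ~~┃              
               ┃       +         ~~┃              
               ┃           ┏━━━━━━━━━━━━━━━━━━━━━━
               ┃           ┃ CircuitBoard         
               ┃           ┠──────────────────────
 ┏━━━━━━━━━━━━━━━━━━━━━━━━━┃   0 1 2 3 4 5        
 ┃ TabContainer            ┃0  [.]                
 ┠─────────────────────────┃    │                 
 ┃[app.ini]│ server.log │ d┃1   ·       · ─ ·     
 ┃─────────────────────────┃                      
 ┃[cache]                  ┃2                     
 ┃port = 1024              ┃                      


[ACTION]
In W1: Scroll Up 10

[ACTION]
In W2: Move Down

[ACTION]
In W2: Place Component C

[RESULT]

               ┏━━━━━━━━━━━━━━━━━━━┓              
               ┃ DrawingCanvas     ┃              
               ┠───────────────────┨              
               ┃+                  ┃              
               ┃       +           ┃              
               ┃       +           ┃              
               ┃       +           ┃              
               ┃       +         ~~┃              
               ┃       +         ~~┃              
               ┃           ┏━━━━━━━━━━━━━━━━━━━━━━
               ┃           ┃ CircuitBoard         
               ┃           ┠──────────────────────
 ┏━━━━━━━━━━━━━━━━━━━━━━━━━┃   0 1 2 3 4 5        
 ┃ TabContainer            ┃0   ·                 
 ┠─────────────────────────┃    │                 
 ┃[app.ini]│ server.log │ d┃1  [C]      · ─ ·     
 ┃─────────────────────────┃                      
 ┃[cache]                  ┃2                     
 ┃port = 1024              ┃                      


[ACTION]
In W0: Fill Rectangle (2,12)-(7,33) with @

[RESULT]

               ┏━━━━━━━━━━━━━━━━━━━┓              
               ┃ DrawingCanvas     ┃              
               ┠───────────────────┨              
               ┃+                  ┃              
               ┃       +           ┃              
               ┃       +    @@@@@@@┃              
               ┃       +    @@@@@@@┃              
               ┃       +    @@@@@@@┃              
               ┃       +    @@@@@@@┃              
               ┃           ┏━━━━━━━━━━━━━━━━━━━━━━
               ┃           ┃ CircuitBoard         
               ┃           ┠──────────────────────
 ┏━━━━━━━━━━━━━━━━━━━━━━━━━┃   0 1 2 3 4 5        
 ┃ TabContainer            ┃0   ·                 
 ┠─────────────────────────┃    │                 
 ┃[app.ini]│ server.log │ d┃1  [C]      · ─ ·     
 ┃─────────────────────────┃                      
 ┃[cache]                  ┃2                     
 ┃port = 1024              ┃                      
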